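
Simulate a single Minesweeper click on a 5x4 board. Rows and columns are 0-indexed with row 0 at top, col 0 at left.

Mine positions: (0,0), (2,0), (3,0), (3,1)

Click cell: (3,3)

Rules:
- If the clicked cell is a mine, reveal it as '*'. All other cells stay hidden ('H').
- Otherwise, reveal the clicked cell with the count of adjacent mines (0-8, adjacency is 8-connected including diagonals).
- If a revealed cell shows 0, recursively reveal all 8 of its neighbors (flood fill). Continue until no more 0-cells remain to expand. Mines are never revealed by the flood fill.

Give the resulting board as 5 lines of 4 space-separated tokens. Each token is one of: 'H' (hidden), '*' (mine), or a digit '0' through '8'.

H 1 0 0
H 2 0 0
H 3 1 0
H H 1 0
H H 1 0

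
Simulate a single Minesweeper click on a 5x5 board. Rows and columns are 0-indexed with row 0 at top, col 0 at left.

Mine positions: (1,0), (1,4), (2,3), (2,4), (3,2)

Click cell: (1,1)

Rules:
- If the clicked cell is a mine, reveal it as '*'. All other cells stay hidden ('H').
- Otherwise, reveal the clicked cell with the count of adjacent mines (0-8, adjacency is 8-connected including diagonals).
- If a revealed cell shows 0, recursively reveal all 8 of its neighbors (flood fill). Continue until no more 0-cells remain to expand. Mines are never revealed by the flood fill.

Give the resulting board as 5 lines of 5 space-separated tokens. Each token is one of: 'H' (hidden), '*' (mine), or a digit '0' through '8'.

H H H H H
H 1 H H H
H H H H H
H H H H H
H H H H H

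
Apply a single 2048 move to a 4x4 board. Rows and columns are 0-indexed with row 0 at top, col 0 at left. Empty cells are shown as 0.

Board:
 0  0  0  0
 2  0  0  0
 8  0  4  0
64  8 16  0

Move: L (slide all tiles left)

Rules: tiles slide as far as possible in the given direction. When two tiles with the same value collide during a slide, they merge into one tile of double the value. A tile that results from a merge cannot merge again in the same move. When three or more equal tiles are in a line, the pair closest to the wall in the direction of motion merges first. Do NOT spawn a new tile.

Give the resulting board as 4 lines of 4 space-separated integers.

Answer:  0  0  0  0
 2  0  0  0
 8  4  0  0
64  8 16  0

Derivation:
Slide left:
row 0: [0, 0, 0, 0] -> [0, 0, 0, 0]
row 1: [2, 0, 0, 0] -> [2, 0, 0, 0]
row 2: [8, 0, 4, 0] -> [8, 4, 0, 0]
row 3: [64, 8, 16, 0] -> [64, 8, 16, 0]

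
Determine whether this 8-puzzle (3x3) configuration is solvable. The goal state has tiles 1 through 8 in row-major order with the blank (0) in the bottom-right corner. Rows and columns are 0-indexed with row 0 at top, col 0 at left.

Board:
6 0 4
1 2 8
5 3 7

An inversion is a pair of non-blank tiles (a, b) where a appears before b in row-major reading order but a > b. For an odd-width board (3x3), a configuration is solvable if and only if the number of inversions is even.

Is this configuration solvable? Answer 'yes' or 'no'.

Answer: yes

Derivation:
Inversions (pairs i<j in row-major order where tile[i] > tile[j] > 0): 12
12 is even, so the puzzle is solvable.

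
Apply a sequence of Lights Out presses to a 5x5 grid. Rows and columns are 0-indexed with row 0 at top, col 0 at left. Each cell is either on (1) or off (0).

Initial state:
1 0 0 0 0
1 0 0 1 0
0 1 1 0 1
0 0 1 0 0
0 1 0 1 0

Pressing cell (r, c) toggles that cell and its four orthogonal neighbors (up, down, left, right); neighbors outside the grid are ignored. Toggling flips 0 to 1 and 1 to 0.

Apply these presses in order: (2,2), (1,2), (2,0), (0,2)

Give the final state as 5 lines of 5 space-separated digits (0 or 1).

After press 1 at (2,2):
1 0 0 0 0
1 0 1 1 0
0 0 0 1 1
0 0 0 0 0
0 1 0 1 0

After press 2 at (1,2):
1 0 1 0 0
1 1 0 0 0
0 0 1 1 1
0 0 0 0 0
0 1 0 1 0

After press 3 at (2,0):
1 0 1 0 0
0 1 0 0 0
1 1 1 1 1
1 0 0 0 0
0 1 0 1 0

After press 4 at (0,2):
1 1 0 1 0
0 1 1 0 0
1 1 1 1 1
1 0 0 0 0
0 1 0 1 0

Answer: 1 1 0 1 0
0 1 1 0 0
1 1 1 1 1
1 0 0 0 0
0 1 0 1 0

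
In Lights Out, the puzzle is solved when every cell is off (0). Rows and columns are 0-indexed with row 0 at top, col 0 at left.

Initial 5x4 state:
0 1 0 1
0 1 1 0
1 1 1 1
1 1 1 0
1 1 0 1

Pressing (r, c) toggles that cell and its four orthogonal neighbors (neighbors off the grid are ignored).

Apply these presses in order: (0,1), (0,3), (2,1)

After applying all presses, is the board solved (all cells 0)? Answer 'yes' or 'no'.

Answer: no

Derivation:
After press 1 at (0,1):
1 0 1 1
0 0 1 0
1 1 1 1
1 1 1 0
1 1 0 1

After press 2 at (0,3):
1 0 0 0
0 0 1 1
1 1 1 1
1 1 1 0
1 1 0 1

After press 3 at (2,1):
1 0 0 0
0 1 1 1
0 0 0 1
1 0 1 0
1 1 0 1

Lights still on: 10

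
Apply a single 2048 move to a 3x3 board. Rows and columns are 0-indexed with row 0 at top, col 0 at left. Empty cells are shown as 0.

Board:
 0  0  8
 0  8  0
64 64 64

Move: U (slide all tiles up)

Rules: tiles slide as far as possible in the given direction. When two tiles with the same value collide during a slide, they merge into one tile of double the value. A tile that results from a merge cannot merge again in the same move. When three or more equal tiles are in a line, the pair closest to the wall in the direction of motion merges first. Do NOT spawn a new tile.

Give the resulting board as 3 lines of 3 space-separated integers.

Slide up:
col 0: [0, 0, 64] -> [64, 0, 0]
col 1: [0, 8, 64] -> [8, 64, 0]
col 2: [8, 0, 64] -> [8, 64, 0]

Answer: 64  8  8
 0 64 64
 0  0  0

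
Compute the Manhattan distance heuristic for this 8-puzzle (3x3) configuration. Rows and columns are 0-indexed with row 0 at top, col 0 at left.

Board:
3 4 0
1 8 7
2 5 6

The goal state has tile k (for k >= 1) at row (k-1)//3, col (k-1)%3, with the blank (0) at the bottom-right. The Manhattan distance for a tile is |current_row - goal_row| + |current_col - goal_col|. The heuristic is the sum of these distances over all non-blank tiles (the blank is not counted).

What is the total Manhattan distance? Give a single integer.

Tile 3: (0,0)->(0,2) = 2
Tile 4: (0,1)->(1,0) = 2
Tile 1: (1,0)->(0,0) = 1
Tile 8: (1,1)->(2,1) = 1
Tile 7: (1,2)->(2,0) = 3
Tile 2: (2,0)->(0,1) = 3
Tile 5: (2,1)->(1,1) = 1
Tile 6: (2,2)->(1,2) = 1
Sum: 2 + 2 + 1 + 1 + 3 + 3 + 1 + 1 = 14

Answer: 14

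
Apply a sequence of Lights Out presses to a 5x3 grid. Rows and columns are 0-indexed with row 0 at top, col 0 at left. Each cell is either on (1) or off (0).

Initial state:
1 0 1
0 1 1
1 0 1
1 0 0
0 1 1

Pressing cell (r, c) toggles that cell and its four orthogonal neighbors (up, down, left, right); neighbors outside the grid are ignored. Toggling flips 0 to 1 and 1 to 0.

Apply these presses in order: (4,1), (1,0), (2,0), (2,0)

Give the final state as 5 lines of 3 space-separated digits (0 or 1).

Answer: 0 0 1
1 0 1
0 0 1
1 1 0
1 0 0

Derivation:
After press 1 at (4,1):
1 0 1
0 1 1
1 0 1
1 1 0
1 0 0

After press 2 at (1,0):
0 0 1
1 0 1
0 0 1
1 1 0
1 0 0

After press 3 at (2,0):
0 0 1
0 0 1
1 1 1
0 1 0
1 0 0

After press 4 at (2,0):
0 0 1
1 0 1
0 0 1
1 1 0
1 0 0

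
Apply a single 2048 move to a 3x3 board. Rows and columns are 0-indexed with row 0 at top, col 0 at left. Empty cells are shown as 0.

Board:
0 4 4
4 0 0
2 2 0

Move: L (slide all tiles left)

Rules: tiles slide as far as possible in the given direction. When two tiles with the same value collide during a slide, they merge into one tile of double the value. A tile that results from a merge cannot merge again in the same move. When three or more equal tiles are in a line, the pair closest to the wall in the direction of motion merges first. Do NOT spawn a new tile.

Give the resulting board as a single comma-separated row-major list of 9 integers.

Slide left:
row 0: [0, 4, 4] -> [8, 0, 0]
row 1: [4, 0, 0] -> [4, 0, 0]
row 2: [2, 2, 0] -> [4, 0, 0]

Answer: 8, 0, 0, 4, 0, 0, 4, 0, 0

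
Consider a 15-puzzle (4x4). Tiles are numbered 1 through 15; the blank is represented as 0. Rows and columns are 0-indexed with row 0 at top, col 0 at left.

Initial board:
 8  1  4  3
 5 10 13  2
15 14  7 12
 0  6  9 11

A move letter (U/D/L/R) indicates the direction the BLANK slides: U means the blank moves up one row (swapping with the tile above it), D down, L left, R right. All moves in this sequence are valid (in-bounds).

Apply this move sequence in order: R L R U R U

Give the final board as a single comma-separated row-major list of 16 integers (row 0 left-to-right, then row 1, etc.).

After move 1 (R):
 8  1  4  3
 5 10 13  2
15 14  7 12
 6  0  9 11

After move 2 (L):
 8  1  4  3
 5 10 13  2
15 14  7 12
 0  6  9 11

After move 3 (R):
 8  1  4  3
 5 10 13  2
15 14  7 12
 6  0  9 11

After move 4 (U):
 8  1  4  3
 5 10 13  2
15  0  7 12
 6 14  9 11

After move 5 (R):
 8  1  4  3
 5 10 13  2
15  7  0 12
 6 14  9 11

After move 6 (U):
 8  1  4  3
 5 10  0  2
15  7 13 12
 6 14  9 11

Answer: 8, 1, 4, 3, 5, 10, 0, 2, 15, 7, 13, 12, 6, 14, 9, 11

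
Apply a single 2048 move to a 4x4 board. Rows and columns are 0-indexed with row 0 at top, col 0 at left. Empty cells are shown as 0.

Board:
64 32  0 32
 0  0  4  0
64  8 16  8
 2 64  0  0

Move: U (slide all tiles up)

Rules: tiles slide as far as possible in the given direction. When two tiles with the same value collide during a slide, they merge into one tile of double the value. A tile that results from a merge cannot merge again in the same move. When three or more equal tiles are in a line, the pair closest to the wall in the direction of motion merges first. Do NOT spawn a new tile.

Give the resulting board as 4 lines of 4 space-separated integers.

Answer: 128  32   4  32
  2   8  16   8
  0  64   0   0
  0   0   0   0

Derivation:
Slide up:
col 0: [64, 0, 64, 2] -> [128, 2, 0, 0]
col 1: [32, 0, 8, 64] -> [32, 8, 64, 0]
col 2: [0, 4, 16, 0] -> [4, 16, 0, 0]
col 3: [32, 0, 8, 0] -> [32, 8, 0, 0]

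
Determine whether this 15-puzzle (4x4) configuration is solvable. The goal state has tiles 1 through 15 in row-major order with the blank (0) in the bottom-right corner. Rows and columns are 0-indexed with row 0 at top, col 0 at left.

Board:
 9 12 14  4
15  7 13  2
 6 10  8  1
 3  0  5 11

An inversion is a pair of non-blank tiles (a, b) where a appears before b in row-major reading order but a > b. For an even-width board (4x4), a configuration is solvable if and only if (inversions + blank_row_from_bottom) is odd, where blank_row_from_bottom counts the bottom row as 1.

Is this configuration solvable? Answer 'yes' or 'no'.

Answer: yes

Derivation:
Inversions: 66
Blank is in row 3 (0-indexed from top), which is row 1 counting from the bottom (bottom = 1).
66 + 1 = 67, which is odd, so the puzzle is solvable.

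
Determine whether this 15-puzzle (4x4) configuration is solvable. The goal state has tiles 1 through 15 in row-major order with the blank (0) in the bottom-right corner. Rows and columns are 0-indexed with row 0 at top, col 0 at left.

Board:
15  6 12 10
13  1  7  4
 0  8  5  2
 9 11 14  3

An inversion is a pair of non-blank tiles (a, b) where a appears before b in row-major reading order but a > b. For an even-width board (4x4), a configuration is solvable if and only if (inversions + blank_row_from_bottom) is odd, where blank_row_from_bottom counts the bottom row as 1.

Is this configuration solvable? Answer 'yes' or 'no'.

Inversions: 60
Blank is in row 2 (0-indexed from top), which is row 2 counting from the bottom (bottom = 1).
60 + 2 = 62, which is even, so the puzzle is not solvable.

Answer: no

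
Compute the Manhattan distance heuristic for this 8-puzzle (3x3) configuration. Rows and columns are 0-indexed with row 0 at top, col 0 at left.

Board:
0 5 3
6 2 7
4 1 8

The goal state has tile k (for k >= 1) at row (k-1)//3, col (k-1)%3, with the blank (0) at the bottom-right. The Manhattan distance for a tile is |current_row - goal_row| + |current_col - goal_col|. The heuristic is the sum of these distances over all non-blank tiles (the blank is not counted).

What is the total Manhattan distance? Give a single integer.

Tile 5: at (0,1), goal (1,1), distance |0-1|+|1-1| = 1
Tile 3: at (0,2), goal (0,2), distance |0-0|+|2-2| = 0
Tile 6: at (1,0), goal (1,2), distance |1-1|+|0-2| = 2
Tile 2: at (1,1), goal (0,1), distance |1-0|+|1-1| = 1
Tile 7: at (1,2), goal (2,0), distance |1-2|+|2-0| = 3
Tile 4: at (2,0), goal (1,0), distance |2-1|+|0-0| = 1
Tile 1: at (2,1), goal (0,0), distance |2-0|+|1-0| = 3
Tile 8: at (2,2), goal (2,1), distance |2-2|+|2-1| = 1
Sum: 1 + 0 + 2 + 1 + 3 + 1 + 3 + 1 = 12

Answer: 12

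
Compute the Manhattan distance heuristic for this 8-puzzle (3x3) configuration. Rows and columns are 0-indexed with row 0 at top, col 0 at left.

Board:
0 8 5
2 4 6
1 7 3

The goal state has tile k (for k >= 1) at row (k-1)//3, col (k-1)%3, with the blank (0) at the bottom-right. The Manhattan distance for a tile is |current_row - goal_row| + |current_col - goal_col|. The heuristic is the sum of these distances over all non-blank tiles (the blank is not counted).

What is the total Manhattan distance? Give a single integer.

Tile 8: (0,1)->(2,1) = 2
Tile 5: (0,2)->(1,1) = 2
Tile 2: (1,0)->(0,1) = 2
Tile 4: (1,1)->(1,0) = 1
Tile 6: (1,2)->(1,2) = 0
Tile 1: (2,0)->(0,0) = 2
Tile 7: (2,1)->(2,0) = 1
Tile 3: (2,2)->(0,2) = 2
Sum: 2 + 2 + 2 + 1 + 0 + 2 + 1 + 2 = 12

Answer: 12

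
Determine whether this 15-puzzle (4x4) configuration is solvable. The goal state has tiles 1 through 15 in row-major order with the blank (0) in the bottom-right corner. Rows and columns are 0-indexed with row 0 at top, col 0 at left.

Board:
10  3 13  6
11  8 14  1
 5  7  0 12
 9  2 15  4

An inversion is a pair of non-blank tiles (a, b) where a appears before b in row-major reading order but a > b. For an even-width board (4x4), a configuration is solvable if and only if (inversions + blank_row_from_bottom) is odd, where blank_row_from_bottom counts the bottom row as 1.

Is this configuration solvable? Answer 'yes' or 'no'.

Answer: no

Derivation:
Inversions: 54
Blank is in row 2 (0-indexed from top), which is row 2 counting from the bottom (bottom = 1).
54 + 2 = 56, which is even, so the puzzle is not solvable.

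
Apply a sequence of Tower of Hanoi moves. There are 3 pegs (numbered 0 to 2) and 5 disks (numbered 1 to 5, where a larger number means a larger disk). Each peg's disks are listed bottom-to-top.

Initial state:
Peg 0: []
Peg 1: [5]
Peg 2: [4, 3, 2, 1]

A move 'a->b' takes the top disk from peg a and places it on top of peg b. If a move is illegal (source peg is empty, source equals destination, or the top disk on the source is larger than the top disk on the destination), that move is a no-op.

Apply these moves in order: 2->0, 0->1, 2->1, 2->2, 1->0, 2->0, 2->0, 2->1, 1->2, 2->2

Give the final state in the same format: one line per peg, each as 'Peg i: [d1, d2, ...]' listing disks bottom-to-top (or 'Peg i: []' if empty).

After move 1 (2->0):
Peg 0: [1]
Peg 1: [5]
Peg 2: [4, 3, 2]

After move 2 (0->1):
Peg 0: []
Peg 1: [5, 1]
Peg 2: [4, 3, 2]

After move 3 (2->1):
Peg 0: []
Peg 1: [5, 1]
Peg 2: [4, 3, 2]

After move 4 (2->2):
Peg 0: []
Peg 1: [5, 1]
Peg 2: [4, 3, 2]

After move 5 (1->0):
Peg 0: [1]
Peg 1: [5]
Peg 2: [4, 3, 2]

After move 6 (2->0):
Peg 0: [1]
Peg 1: [5]
Peg 2: [4, 3, 2]

After move 7 (2->0):
Peg 0: [1]
Peg 1: [5]
Peg 2: [4, 3, 2]

After move 8 (2->1):
Peg 0: [1]
Peg 1: [5, 2]
Peg 2: [4, 3]

After move 9 (1->2):
Peg 0: [1]
Peg 1: [5]
Peg 2: [4, 3, 2]

After move 10 (2->2):
Peg 0: [1]
Peg 1: [5]
Peg 2: [4, 3, 2]

Answer: Peg 0: [1]
Peg 1: [5]
Peg 2: [4, 3, 2]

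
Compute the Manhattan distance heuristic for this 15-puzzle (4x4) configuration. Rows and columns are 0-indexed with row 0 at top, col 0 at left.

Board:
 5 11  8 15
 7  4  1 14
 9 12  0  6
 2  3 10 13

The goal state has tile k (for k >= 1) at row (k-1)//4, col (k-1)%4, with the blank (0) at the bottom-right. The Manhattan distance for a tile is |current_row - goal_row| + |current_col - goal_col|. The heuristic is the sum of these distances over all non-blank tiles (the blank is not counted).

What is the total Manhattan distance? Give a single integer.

Answer: 40

Derivation:
Tile 5: (0,0)->(1,0) = 1
Tile 11: (0,1)->(2,2) = 3
Tile 8: (0,2)->(1,3) = 2
Tile 15: (0,3)->(3,2) = 4
Tile 7: (1,0)->(1,2) = 2
Tile 4: (1,1)->(0,3) = 3
Tile 1: (1,2)->(0,0) = 3
Tile 14: (1,3)->(3,1) = 4
Tile 9: (2,0)->(2,0) = 0
Tile 12: (2,1)->(2,3) = 2
Tile 6: (2,3)->(1,1) = 3
Tile 2: (3,0)->(0,1) = 4
Tile 3: (3,1)->(0,2) = 4
Tile 10: (3,2)->(2,1) = 2
Tile 13: (3,3)->(3,0) = 3
Sum: 1 + 3 + 2 + 4 + 2 + 3 + 3 + 4 + 0 + 2 + 3 + 4 + 4 + 2 + 3 = 40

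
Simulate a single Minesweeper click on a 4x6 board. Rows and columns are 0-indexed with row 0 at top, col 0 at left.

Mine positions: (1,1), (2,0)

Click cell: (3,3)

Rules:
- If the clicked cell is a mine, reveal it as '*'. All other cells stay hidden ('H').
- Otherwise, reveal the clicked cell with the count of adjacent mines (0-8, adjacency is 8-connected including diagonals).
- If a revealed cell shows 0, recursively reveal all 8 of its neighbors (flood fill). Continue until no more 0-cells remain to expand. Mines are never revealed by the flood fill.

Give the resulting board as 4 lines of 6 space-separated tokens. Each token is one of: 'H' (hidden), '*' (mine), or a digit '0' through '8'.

H H 1 0 0 0
H H 1 0 0 0
H 2 1 0 0 0
H 1 0 0 0 0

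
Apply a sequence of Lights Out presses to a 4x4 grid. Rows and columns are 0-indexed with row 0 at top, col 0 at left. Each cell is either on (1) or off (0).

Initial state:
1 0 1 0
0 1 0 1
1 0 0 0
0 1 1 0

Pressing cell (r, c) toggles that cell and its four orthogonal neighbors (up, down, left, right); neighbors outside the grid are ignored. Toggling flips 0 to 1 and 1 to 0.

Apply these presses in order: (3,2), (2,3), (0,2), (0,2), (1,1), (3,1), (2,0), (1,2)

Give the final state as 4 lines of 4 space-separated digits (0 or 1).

Answer: 1 1 0 0
0 1 0 1
0 1 1 1
0 1 1 0

Derivation:
After press 1 at (3,2):
1 0 1 0
0 1 0 1
1 0 1 0
0 0 0 1

After press 2 at (2,3):
1 0 1 0
0 1 0 0
1 0 0 1
0 0 0 0

After press 3 at (0,2):
1 1 0 1
0 1 1 0
1 0 0 1
0 0 0 0

After press 4 at (0,2):
1 0 1 0
0 1 0 0
1 0 0 1
0 0 0 0

After press 5 at (1,1):
1 1 1 0
1 0 1 0
1 1 0 1
0 0 0 0

After press 6 at (3,1):
1 1 1 0
1 0 1 0
1 0 0 1
1 1 1 0

After press 7 at (2,0):
1 1 1 0
0 0 1 0
0 1 0 1
0 1 1 0

After press 8 at (1,2):
1 1 0 0
0 1 0 1
0 1 1 1
0 1 1 0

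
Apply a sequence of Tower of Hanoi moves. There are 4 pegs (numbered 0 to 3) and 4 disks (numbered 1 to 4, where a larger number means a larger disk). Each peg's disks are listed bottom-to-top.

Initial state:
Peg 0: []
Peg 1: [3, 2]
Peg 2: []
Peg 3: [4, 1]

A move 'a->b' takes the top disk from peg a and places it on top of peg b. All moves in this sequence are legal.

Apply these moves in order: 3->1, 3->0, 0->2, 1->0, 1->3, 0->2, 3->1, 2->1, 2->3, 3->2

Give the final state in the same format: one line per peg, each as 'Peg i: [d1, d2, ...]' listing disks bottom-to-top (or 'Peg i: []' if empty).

After move 1 (3->1):
Peg 0: []
Peg 1: [3, 2, 1]
Peg 2: []
Peg 3: [4]

After move 2 (3->0):
Peg 0: [4]
Peg 1: [3, 2, 1]
Peg 2: []
Peg 3: []

After move 3 (0->2):
Peg 0: []
Peg 1: [3, 2, 1]
Peg 2: [4]
Peg 3: []

After move 4 (1->0):
Peg 0: [1]
Peg 1: [3, 2]
Peg 2: [4]
Peg 3: []

After move 5 (1->3):
Peg 0: [1]
Peg 1: [3]
Peg 2: [4]
Peg 3: [2]

After move 6 (0->2):
Peg 0: []
Peg 1: [3]
Peg 2: [4, 1]
Peg 3: [2]

After move 7 (3->1):
Peg 0: []
Peg 1: [3, 2]
Peg 2: [4, 1]
Peg 3: []

After move 8 (2->1):
Peg 0: []
Peg 1: [3, 2, 1]
Peg 2: [4]
Peg 3: []

After move 9 (2->3):
Peg 0: []
Peg 1: [3, 2, 1]
Peg 2: []
Peg 3: [4]

After move 10 (3->2):
Peg 0: []
Peg 1: [3, 2, 1]
Peg 2: [4]
Peg 3: []

Answer: Peg 0: []
Peg 1: [3, 2, 1]
Peg 2: [4]
Peg 3: []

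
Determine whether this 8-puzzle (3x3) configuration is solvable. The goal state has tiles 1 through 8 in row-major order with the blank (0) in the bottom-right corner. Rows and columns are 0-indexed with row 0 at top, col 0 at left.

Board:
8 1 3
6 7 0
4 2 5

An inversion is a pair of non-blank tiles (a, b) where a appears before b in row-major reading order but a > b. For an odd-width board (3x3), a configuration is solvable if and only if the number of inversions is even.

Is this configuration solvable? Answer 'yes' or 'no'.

Answer: no

Derivation:
Inversions (pairs i<j in row-major order where tile[i] > tile[j] > 0): 15
15 is odd, so the puzzle is not solvable.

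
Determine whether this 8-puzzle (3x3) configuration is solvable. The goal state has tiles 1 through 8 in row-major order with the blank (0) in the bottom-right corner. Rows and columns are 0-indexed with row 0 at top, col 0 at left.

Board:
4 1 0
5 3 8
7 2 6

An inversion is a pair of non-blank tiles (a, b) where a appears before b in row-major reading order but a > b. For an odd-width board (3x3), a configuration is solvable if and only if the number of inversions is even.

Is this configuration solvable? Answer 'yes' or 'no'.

Answer: no

Derivation:
Inversions (pairs i<j in row-major order where tile[i] > tile[j] > 0): 11
11 is odd, so the puzzle is not solvable.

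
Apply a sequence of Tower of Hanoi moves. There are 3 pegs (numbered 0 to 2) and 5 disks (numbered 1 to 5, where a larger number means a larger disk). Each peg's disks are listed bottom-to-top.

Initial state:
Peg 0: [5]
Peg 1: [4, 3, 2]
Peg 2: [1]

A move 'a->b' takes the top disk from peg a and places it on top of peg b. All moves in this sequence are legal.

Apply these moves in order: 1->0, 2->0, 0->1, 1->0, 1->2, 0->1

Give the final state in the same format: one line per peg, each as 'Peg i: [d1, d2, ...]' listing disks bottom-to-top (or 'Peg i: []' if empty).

After move 1 (1->0):
Peg 0: [5, 2]
Peg 1: [4, 3]
Peg 2: [1]

After move 2 (2->0):
Peg 0: [5, 2, 1]
Peg 1: [4, 3]
Peg 2: []

After move 3 (0->1):
Peg 0: [5, 2]
Peg 1: [4, 3, 1]
Peg 2: []

After move 4 (1->0):
Peg 0: [5, 2, 1]
Peg 1: [4, 3]
Peg 2: []

After move 5 (1->2):
Peg 0: [5, 2, 1]
Peg 1: [4]
Peg 2: [3]

After move 6 (0->1):
Peg 0: [5, 2]
Peg 1: [4, 1]
Peg 2: [3]

Answer: Peg 0: [5, 2]
Peg 1: [4, 1]
Peg 2: [3]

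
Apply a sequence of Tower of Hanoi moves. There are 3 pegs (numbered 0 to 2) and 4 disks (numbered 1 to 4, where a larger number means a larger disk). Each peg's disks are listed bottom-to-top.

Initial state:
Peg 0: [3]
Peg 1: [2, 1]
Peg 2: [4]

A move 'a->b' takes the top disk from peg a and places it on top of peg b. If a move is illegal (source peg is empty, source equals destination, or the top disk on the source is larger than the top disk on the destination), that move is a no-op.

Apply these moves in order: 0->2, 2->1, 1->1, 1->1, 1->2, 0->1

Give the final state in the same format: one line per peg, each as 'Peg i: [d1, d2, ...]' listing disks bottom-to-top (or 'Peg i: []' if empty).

After move 1 (0->2):
Peg 0: []
Peg 1: [2, 1]
Peg 2: [4, 3]

After move 2 (2->1):
Peg 0: []
Peg 1: [2, 1]
Peg 2: [4, 3]

After move 3 (1->1):
Peg 0: []
Peg 1: [2, 1]
Peg 2: [4, 3]

After move 4 (1->1):
Peg 0: []
Peg 1: [2, 1]
Peg 2: [4, 3]

After move 5 (1->2):
Peg 0: []
Peg 1: [2]
Peg 2: [4, 3, 1]

After move 6 (0->1):
Peg 0: []
Peg 1: [2]
Peg 2: [4, 3, 1]

Answer: Peg 0: []
Peg 1: [2]
Peg 2: [4, 3, 1]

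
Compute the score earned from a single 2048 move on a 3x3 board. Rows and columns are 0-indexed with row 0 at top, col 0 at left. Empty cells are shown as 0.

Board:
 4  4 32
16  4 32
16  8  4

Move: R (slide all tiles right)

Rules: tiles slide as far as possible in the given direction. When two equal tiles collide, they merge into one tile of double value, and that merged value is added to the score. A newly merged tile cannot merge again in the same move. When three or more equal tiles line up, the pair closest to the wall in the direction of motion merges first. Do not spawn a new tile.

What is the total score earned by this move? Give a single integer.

Slide right:
row 0: [4, 4, 32] -> [0, 8, 32]  score +8 (running 8)
row 1: [16, 4, 32] -> [16, 4, 32]  score +0 (running 8)
row 2: [16, 8, 4] -> [16, 8, 4]  score +0 (running 8)
Board after move:
 0  8 32
16  4 32
16  8  4

Answer: 8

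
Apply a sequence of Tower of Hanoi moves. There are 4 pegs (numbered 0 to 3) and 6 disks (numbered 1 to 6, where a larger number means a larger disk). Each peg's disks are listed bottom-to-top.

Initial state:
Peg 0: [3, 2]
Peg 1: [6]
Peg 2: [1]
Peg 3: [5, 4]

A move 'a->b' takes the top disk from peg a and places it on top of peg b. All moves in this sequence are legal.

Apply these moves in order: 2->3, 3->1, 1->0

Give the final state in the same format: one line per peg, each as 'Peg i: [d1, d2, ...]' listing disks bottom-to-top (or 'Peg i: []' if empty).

Answer: Peg 0: [3, 2, 1]
Peg 1: [6]
Peg 2: []
Peg 3: [5, 4]

Derivation:
After move 1 (2->3):
Peg 0: [3, 2]
Peg 1: [6]
Peg 2: []
Peg 3: [5, 4, 1]

After move 2 (3->1):
Peg 0: [3, 2]
Peg 1: [6, 1]
Peg 2: []
Peg 3: [5, 4]

After move 3 (1->0):
Peg 0: [3, 2, 1]
Peg 1: [6]
Peg 2: []
Peg 3: [5, 4]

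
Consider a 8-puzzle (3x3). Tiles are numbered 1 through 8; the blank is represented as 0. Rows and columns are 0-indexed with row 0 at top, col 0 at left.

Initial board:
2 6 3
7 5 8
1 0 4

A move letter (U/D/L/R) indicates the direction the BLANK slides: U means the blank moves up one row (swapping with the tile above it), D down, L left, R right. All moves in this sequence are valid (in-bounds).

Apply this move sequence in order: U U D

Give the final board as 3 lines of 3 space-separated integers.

Answer: 2 6 3
7 0 8
1 5 4

Derivation:
After move 1 (U):
2 6 3
7 0 8
1 5 4

After move 2 (U):
2 0 3
7 6 8
1 5 4

After move 3 (D):
2 6 3
7 0 8
1 5 4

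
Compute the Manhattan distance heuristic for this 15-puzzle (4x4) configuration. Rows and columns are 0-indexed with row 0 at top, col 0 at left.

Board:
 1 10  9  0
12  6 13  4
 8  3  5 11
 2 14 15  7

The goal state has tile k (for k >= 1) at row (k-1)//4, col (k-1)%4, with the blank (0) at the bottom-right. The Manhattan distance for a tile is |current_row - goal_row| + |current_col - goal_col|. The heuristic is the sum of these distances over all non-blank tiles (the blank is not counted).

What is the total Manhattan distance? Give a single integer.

Tile 1: at (0,0), goal (0,0), distance |0-0|+|0-0| = 0
Tile 10: at (0,1), goal (2,1), distance |0-2|+|1-1| = 2
Tile 9: at (0,2), goal (2,0), distance |0-2|+|2-0| = 4
Tile 12: at (1,0), goal (2,3), distance |1-2|+|0-3| = 4
Tile 6: at (1,1), goal (1,1), distance |1-1|+|1-1| = 0
Tile 13: at (1,2), goal (3,0), distance |1-3|+|2-0| = 4
Tile 4: at (1,3), goal (0,3), distance |1-0|+|3-3| = 1
Tile 8: at (2,0), goal (1,3), distance |2-1|+|0-3| = 4
Tile 3: at (2,1), goal (0,2), distance |2-0|+|1-2| = 3
Tile 5: at (2,2), goal (1,0), distance |2-1|+|2-0| = 3
Tile 11: at (2,3), goal (2,2), distance |2-2|+|3-2| = 1
Tile 2: at (3,0), goal (0,1), distance |3-0|+|0-1| = 4
Tile 14: at (3,1), goal (3,1), distance |3-3|+|1-1| = 0
Tile 15: at (3,2), goal (3,2), distance |3-3|+|2-2| = 0
Tile 7: at (3,3), goal (1,2), distance |3-1|+|3-2| = 3
Sum: 0 + 2 + 4 + 4 + 0 + 4 + 1 + 4 + 3 + 3 + 1 + 4 + 0 + 0 + 3 = 33

Answer: 33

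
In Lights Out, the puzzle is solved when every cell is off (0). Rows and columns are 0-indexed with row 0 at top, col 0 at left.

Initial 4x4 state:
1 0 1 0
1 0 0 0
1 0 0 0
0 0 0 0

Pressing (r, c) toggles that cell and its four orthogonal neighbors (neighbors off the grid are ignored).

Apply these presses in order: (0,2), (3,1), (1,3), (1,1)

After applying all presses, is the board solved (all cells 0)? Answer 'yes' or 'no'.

After press 1 at (0,2):
1 1 0 1
1 0 1 0
1 0 0 0
0 0 0 0

After press 2 at (3,1):
1 1 0 1
1 0 1 0
1 1 0 0
1 1 1 0

After press 3 at (1,3):
1 1 0 0
1 0 0 1
1 1 0 1
1 1 1 0

After press 4 at (1,1):
1 0 0 0
0 1 1 1
1 0 0 1
1 1 1 0

Lights still on: 9

Answer: no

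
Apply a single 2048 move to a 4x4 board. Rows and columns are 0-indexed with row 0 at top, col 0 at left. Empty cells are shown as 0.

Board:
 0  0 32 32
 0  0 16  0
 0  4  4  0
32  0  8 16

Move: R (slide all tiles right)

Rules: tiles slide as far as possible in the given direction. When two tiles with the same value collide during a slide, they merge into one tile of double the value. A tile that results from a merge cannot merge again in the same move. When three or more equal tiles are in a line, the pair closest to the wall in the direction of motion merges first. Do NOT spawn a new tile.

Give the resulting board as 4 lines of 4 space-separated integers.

Answer:  0  0  0 64
 0  0  0 16
 0  0  0  8
 0 32  8 16

Derivation:
Slide right:
row 0: [0, 0, 32, 32] -> [0, 0, 0, 64]
row 1: [0, 0, 16, 0] -> [0, 0, 0, 16]
row 2: [0, 4, 4, 0] -> [0, 0, 0, 8]
row 3: [32, 0, 8, 16] -> [0, 32, 8, 16]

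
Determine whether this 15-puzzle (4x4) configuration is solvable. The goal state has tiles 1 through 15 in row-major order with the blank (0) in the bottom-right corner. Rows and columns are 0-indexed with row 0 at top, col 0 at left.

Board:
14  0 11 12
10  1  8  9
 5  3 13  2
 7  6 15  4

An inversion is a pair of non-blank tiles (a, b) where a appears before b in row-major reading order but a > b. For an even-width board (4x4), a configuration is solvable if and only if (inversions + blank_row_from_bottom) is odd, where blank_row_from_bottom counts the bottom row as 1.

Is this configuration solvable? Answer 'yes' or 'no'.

Answer: no

Derivation:
Inversions: 66
Blank is in row 0 (0-indexed from top), which is row 4 counting from the bottom (bottom = 1).
66 + 4 = 70, which is even, so the puzzle is not solvable.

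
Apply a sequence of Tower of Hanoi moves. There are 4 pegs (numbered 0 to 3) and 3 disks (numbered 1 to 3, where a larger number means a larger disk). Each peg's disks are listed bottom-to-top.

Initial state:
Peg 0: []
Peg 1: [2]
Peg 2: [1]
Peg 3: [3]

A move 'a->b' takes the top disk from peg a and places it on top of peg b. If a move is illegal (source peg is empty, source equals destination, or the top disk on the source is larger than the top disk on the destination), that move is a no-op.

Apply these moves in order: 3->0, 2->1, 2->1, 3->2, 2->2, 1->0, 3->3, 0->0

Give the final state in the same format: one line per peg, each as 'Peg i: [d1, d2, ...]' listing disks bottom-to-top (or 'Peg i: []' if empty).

After move 1 (3->0):
Peg 0: [3]
Peg 1: [2]
Peg 2: [1]
Peg 3: []

After move 2 (2->1):
Peg 0: [3]
Peg 1: [2, 1]
Peg 2: []
Peg 3: []

After move 3 (2->1):
Peg 0: [3]
Peg 1: [2, 1]
Peg 2: []
Peg 3: []

After move 4 (3->2):
Peg 0: [3]
Peg 1: [2, 1]
Peg 2: []
Peg 3: []

After move 5 (2->2):
Peg 0: [3]
Peg 1: [2, 1]
Peg 2: []
Peg 3: []

After move 6 (1->0):
Peg 0: [3, 1]
Peg 1: [2]
Peg 2: []
Peg 3: []

After move 7 (3->3):
Peg 0: [3, 1]
Peg 1: [2]
Peg 2: []
Peg 3: []

After move 8 (0->0):
Peg 0: [3, 1]
Peg 1: [2]
Peg 2: []
Peg 3: []

Answer: Peg 0: [3, 1]
Peg 1: [2]
Peg 2: []
Peg 3: []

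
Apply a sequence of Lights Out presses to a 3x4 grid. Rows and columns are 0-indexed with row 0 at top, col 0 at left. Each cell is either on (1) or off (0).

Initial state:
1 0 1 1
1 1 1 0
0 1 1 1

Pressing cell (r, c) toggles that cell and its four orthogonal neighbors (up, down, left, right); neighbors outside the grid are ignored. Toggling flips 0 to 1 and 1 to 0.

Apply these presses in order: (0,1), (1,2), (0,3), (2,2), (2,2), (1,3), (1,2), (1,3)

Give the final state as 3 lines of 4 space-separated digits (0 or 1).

After press 1 at (0,1):
0 1 0 1
1 0 1 0
0 1 1 1

After press 2 at (1,2):
0 1 1 1
1 1 0 1
0 1 0 1

After press 3 at (0,3):
0 1 0 0
1 1 0 0
0 1 0 1

After press 4 at (2,2):
0 1 0 0
1 1 1 0
0 0 1 0

After press 5 at (2,2):
0 1 0 0
1 1 0 0
0 1 0 1

After press 6 at (1,3):
0 1 0 1
1 1 1 1
0 1 0 0

After press 7 at (1,2):
0 1 1 1
1 0 0 0
0 1 1 0

After press 8 at (1,3):
0 1 1 0
1 0 1 1
0 1 1 1

Answer: 0 1 1 0
1 0 1 1
0 1 1 1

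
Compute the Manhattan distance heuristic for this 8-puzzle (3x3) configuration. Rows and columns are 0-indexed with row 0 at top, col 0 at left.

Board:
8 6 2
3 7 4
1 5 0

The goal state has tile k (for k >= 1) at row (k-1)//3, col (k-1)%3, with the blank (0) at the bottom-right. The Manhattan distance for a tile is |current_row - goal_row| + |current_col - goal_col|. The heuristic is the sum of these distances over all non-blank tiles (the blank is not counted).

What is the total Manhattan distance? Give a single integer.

Tile 8: (0,0)->(2,1) = 3
Tile 6: (0,1)->(1,2) = 2
Tile 2: (0,2)->(0,1) = 1
Tile 3: (1,0)->(0,2) = 3
Tile 7: (1,1)->(2,0) = 2
Tile 4: (1,2)->(1,0) = 2
Tile 1: (2,0)->(0,0) = 2
Tile 5: (2,1)->(1,1) = 1
Sum: 3 + 2 + 1 + 3 + 2 + 2 + 2 + 1 = 16

Answer: 16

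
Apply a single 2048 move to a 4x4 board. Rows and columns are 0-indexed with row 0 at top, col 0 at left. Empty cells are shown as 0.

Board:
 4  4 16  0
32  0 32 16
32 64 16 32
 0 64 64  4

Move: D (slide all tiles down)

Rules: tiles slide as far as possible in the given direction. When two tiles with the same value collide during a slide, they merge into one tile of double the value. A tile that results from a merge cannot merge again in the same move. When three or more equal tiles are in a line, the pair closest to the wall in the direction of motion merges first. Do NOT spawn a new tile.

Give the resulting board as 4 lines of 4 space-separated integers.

Slide down:
col 0: [4, 32, 32, 0] -> [0, 0, 4, 64]
col 1: [4, 0, 64, 64] -> [0, 0, 4, 128]
col 2: [16, 32, 16, 64] -> [16, 32, 16, 64]
col 3: [0, 16, 32, 4] -> [0, 16, 32, 4]

Answer:   0   0  16   0
  0   0  32  16
  4   4  16  32
 64 128  64   4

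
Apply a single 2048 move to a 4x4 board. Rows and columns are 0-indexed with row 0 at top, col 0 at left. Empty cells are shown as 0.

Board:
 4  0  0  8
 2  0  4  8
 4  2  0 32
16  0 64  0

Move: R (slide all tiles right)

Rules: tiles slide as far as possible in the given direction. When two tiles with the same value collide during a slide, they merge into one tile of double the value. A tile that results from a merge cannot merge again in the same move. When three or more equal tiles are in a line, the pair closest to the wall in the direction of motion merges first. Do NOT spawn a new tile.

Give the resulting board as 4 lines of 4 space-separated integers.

Slide right:
row 0: [4, 0, 0, 8] -> [0, 0, 4, 8]
row 1: [2, 0, 4, 8] -> [0, 2, 4, 8]
row 2: [4, 2, 0, 32] -> [0, 4, 2, 32]
row 3: [16, 0, 64, 0] -> [0, 0, 16, 64]

Answer:  0  0  4  8
 0  2  4  8
 0  4  2 32
 0  0 16 64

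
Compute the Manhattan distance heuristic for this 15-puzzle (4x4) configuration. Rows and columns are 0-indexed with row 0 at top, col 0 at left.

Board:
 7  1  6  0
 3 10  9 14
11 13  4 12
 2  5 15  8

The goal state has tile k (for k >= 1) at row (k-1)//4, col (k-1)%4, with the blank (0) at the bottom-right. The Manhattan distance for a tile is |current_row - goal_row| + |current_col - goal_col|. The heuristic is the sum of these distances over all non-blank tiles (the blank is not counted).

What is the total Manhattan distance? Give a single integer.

Tile 7: (0,0)->(1,2) = 3
Tile 1: (0,1)->(0,0) = 1
Tile 6: (0,2)->(1,1) = 2
Tile 3: (1,0)->(0,2) = 3
Tile 10: (1,1)->(2,1) = 1
Tile 9: (1,2)->(2,0) = 3
Tile 14: (1,3)->(3,1) = 4
Tile 11: (2,0)->(2,2) = 2
Tile 13: (2,1)->(3,0) = 2
Tile 4: (2,2)->(0,3) = 3
Tile 12: (2,3)->(2,3) = 0
Tile 2: (3,0)->(0,1) = 4
Tile 5: (3,1)->(1,0) = 3
Tile 15: (3,2)->(3,2) = 0
Tile 8: (3,3)->(1,3) = 2
Sum: 3 + 1 + 2 + 3 + 1 + 3 + 4 + 2 + 2 + 3 + 0 + 4 + 3 + 0 + 2 = 33

Answer: 33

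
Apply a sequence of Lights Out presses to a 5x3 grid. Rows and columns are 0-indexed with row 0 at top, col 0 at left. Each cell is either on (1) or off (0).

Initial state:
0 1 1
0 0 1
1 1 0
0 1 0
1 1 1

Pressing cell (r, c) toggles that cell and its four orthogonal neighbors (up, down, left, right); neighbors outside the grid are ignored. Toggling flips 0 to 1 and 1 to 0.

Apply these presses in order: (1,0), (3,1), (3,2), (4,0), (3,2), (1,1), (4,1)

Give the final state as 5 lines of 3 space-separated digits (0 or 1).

Answer: 1 0 1
0 0 0
0 1 0
0 1 1
1 0 0

Derivation:
After press 1 at (1,0):
1 1 1
1 1 1
0 1 0
0 1 0
1 1 1

After press 2 at (3,1):
1 1 1
1 1 1
0 0 0
1 0 1
1 0 1

After press 3 at (3,2):
1 1 1
1 1 1
0 0 1
1 1 0
1 0 0

After press 4 at (4,0):
1 1 1
1 1 1
0 0 1
0 1 0
0 1 0

After press 5 at (3,2):
1 1 1
1 1 1
0 0 0
0 0 1
0 1 1

After press 6 at (1,1):
1 0 1
0 0 0
0 1 0
0 0 1
0 1 1

After press 7 at (4,1):
1 0 1
0 0 0
0 1 0
0 1 1
1 0 0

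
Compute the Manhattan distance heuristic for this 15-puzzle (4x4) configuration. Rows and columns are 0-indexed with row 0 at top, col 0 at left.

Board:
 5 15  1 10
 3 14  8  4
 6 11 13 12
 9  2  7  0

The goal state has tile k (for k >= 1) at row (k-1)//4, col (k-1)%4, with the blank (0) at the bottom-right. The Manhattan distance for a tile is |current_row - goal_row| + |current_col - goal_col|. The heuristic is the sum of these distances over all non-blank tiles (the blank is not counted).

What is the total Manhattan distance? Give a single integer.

Tile 5: at (0,0), goal (1,0), distance |0-1|+|0-0| = 1
Tile 15: at (0,1), goal (3,2), distance |0-3|+|1-2| = 4
Tile 1: at (0,2), goal (0,0), distance |0-0|+|2-0| = 2
Tile 10: at (0,3), goal (2,1), distance |0-2|+|3-1| = 4
Tile 3: at (1,0), goal (0,2), distance |1-0|+|0-2| = 3
Tile 14: at (1,1), goal (3,1), distance |1-3|+|1-1| = 2
Tile 8: at (1,2), goal (1,3), distance |1-1|+|2-3| = 1
Tile 4: at (1,3), goal (0,3), distance |1-0|+|3-3| = 1
Tile 6: at (2,0), goal (1,1), distance |2-1|+|0-1| = 2
Tile 11: at (2,1), goal (2,2), distance |2-2|+|1-2| = 1
Tile 13: at (2,2), goal (3,0), distance |2-3|+|2-0| = 3
Tile 12: at (2,3), goal (2,3), distance |2-2|+|3-3| = 0
Tile 9: at (3,0), goal (2,0), distance |3-2|+|0-0| = 1
Tile 2: at (3,1), goal (0,1), distance |3-0|+|1-1| = 3
Tile 7: at (3,2), goal (1,2), distance |3-1|+|2-2| = 2
Sum: 1 + 4 + 2 + 4 + 3 + 2 + 1 + 1 + 2 + 1 + 3 + 0 + 1 + 3 + 2 = 30

Answer: 30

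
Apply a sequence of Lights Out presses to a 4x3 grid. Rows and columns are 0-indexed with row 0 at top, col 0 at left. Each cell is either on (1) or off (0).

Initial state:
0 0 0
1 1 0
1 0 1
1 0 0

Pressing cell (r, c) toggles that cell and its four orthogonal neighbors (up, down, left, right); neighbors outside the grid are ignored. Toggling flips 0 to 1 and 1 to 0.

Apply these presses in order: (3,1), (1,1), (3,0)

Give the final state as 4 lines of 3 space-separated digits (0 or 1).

After press 1 at (3,1):
0 0 0
1 1 0
1 1 1
0 1 1

After press 2 at (1,1):
0 1 0
0 0 1
1 0 1
0 1 1

After press 3 at (3,0):
0 1 0
0 0 1
0 0 1
1 0 1

Answer: 0 1 0
0 0 1
0 0 1
1 0 1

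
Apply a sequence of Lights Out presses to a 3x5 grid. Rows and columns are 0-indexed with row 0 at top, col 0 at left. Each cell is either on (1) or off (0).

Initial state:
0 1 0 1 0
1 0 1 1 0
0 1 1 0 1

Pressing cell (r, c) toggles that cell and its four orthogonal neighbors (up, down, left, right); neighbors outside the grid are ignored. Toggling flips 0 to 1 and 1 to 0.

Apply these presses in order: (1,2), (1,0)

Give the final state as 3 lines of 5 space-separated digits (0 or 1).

Answer: 1 1 1 1 0
0 0 0 0 0
1 1 0 0 1

Derivation:
After press 1 at (1,2):
0 1 1 1 0
1 1 0 0 0
0 1 0 0 1

After press 2 at (1,0):
1 1 1 1 0
0 0 0 0 0
1 1 0 0 1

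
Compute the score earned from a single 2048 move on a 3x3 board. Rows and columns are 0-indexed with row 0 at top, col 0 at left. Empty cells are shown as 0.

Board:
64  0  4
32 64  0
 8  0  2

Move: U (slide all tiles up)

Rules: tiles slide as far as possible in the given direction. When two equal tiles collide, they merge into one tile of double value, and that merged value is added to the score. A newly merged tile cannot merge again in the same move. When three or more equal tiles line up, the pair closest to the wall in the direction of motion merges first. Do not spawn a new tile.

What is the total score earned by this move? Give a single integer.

Answer: 0

Derivation:
Slide up:
col 0: [64, 32, 8] -> [64, 32, 8]  score +0 (running 0)
col 1: [0, 64, 0] -> [64, 0, 0]  score +0 (running 0)
col 2: [4, 0, 2] -> [4, 2, 0]  score +0 (running 0)
Board after move:
64 64  4
32  0  2
 8  0  0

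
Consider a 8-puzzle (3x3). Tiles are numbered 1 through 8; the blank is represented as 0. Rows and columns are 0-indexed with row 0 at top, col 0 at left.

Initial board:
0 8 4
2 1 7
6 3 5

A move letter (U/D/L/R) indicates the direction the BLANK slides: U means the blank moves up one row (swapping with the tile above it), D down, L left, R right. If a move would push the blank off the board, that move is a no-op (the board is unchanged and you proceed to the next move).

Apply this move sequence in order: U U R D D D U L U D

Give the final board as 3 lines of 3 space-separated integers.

After move 1 (U):
0 8 4
2 1 7
6 3 5

After move 2 (U):
0 8 4
2 1 7
6 3 5

After move 3 (R):
8 0 4
2 1 7
6 3 5

After move 4 (D):
8 1 4
2 0 7
6 3 5

After move 5 (D):
8 1 4
2 3 7
6 0 5

After move 6 (D):
8 1 4
2 3 7
6 0 5

After move 7 (U):
8 1 4
2 0 7
6 3 5

After move 8 (L):
8 1 4
0 2 7
6 3 5

After move 9 (U):
0 1 4
8 2 7
6 3 5

After move 10 (D):
8 1 4
0 2 7
6 3 5

Answer: 8 1 4
0 2 7
6 3 5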